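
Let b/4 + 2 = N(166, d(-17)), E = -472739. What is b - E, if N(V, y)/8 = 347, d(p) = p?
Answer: 483835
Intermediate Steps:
N(V, y) = 2776 (N(V, y) = 8*347 = 2776)
b = 11096 (b = -8 + 4*2776 = -8 + 11104 = 11096)
b - E = 11096 - 1*(-472739) = 11096 + 472739 = 483835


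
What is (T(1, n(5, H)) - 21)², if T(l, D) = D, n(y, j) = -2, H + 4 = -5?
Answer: 529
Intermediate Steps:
H = -9 (H = -4 - 5 = -9)
(T(1, n(5, H)) - 21)² = (-2 - 21)² = (-23)² = 529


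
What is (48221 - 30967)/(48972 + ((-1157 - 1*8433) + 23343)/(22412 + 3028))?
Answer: 438941760/1245861433 ≈ 0.35232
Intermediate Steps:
(48221 - 30967)/(48972 + ((-1157 - 1*8433) + 23343)/(22412 + 3028)) = 17254/(48972 + ((-1157 - 8433) + 23343)/25440) = 17254/(48972 + (-9590 + 23343)*(1/25440)) = 17254/(48972 + 13753*(1/25440)) = 17254/(48972 + 13753/25440) = 17254/(1245861433/25440) = 17254*(25440/1245861433) = 438941760/1245861433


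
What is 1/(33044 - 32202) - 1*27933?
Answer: -23519585/842 ≈ -27933.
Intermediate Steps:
1/(33044 - 32202) - 1*27933 = 1/842 - 27933 = -23519585/842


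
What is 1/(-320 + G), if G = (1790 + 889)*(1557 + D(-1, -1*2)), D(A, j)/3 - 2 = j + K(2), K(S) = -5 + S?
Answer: 1/4146772 ≈ 2.4115e-7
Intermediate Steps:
D(A, j) = -3 + 3*j (D(A, j) = 6 + 3*(j + (-5 + 2)) = 6 + 3*(j - 3) = 6 + 3*(-3 + j) = 6 + (-9 + 3*j) = -3 + 3*j)
G = 4147092 (G = (1790 + 889)*(1557 + (-3 + 3*(-1*2))) = 2679*(1557 + (-3 + 3*(-2))) = 2679*(1557 + (-3 - 6)) = 2679*(1557 - 9) = 2679*1548 = 4147092)
1/(-320 + G) = 1/(-320 + 4147092) = 1/4146772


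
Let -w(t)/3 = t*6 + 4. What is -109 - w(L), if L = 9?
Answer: 65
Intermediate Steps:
w(t) = -12 - 18*t (w(t) = -3*(t*6 + 4) = -3*(6*t + 4) = -3*(4 + 6*t) = -12 - 18*t)
-109 - w(L) = -109 - (-12 - 18*9) = -109 - (-12 - 162) = -109 - 1*(-174) = -109 + 174 = 65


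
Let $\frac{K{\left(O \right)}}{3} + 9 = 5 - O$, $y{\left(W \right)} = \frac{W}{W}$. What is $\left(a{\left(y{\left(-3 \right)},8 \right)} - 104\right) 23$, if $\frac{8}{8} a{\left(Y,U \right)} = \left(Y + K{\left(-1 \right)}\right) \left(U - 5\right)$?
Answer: $-2944$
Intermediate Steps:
$y{\left(W \right)} = 1$
$K{\left(O \right)} = -12 - 3 O$ ($K{\left(O \right)} = -27 + 3 \left(5 - O\right) = -27 - \left(-15 + 3 O\right) = -12 - 3 O$)
$a{\left(Y,U \right)} = \left(-9 + Y\right) \left(-5 + U\right)$ ($a{\left(Y,U \right)} = \left(Y - 9\right) \left(U - 5\right) = \left(Y + \left(-12 + 3\right)\right) \left(-5 + U\right) = \left(Y - 9\right) \left(-5 + U\right) = \left(-9 + Y\right) \left(-5 + U\right)$)
$\left(a{\left(y{\left(-3 \right)},8 \right)} - 104\right) 23 = \left(\left(45 - 72 - 5 + 8 \cdot 1\right) - 104\right) 23 = \left(\left(45 - 72 - 5 + 8\right) - 104\right) 23 = \left(-24 - 104\right) 23 = \left(-128\right) 23 = -2944$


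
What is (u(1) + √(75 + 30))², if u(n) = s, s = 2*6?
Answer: (12 + √105)² ≈ 494.93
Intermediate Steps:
s = 12
u(n) = 12
(u(1) + √(75 + 30))² = (12 + √(75 + 30))² = (12 + √105)²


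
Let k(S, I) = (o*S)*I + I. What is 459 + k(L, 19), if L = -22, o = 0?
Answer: 478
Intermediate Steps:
k(S, I) = I (k(S, I) = (0*S)*I + I = 0*I + I = 0 + I = I)
459 + k(L, 19) = 459 + 19 = 478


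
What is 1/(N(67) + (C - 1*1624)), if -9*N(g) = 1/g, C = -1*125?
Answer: -603/1054648 ≈ -0.00057175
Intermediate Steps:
C = -125
N(g) = -1/(9*g)
1/(N(67) + (C - 1*1624)) = 1/(-⅑/67 + (-125 - 1*1624)) = 1/(-⅑*1/67 + (-125 - 1624)) = 1/(-1/603 - 1749) = 1/(-1054648/603) = -603/1054648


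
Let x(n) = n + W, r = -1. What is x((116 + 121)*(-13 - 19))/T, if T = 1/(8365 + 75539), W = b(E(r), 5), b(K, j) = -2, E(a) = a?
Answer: -636495744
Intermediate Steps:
W = -2
x(n) = -2 + n (x(n) = n - 2 = -2 + n)
T = 1/83904 ≈ 1.1918e-5
x((116 + 121)*(-13 - 19))/T = (-2 + (116 + 121)*(-13 - 19))/(1/83904) = (-2 + 237*(-32))*83904 = (-2 - 7584)*83904 = -7586*83904 = -636495744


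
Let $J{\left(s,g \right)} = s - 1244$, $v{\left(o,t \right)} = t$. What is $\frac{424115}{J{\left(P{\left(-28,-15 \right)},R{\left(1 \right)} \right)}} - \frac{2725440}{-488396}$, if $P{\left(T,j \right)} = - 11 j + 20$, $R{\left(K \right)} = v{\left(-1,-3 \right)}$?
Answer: $- \frac{51062457145}{129302841} \approx -394.91$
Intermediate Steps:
$R{\left(K \right)} = -3$
$P{\left(T,j \right)} = 20 - 11 j$
$J{\left(s,g \right)} = -1244 + s$
$\frac{424115}{J{\left(P{\left(-28,-15 \right)},R{\left(1 \right)} \right)}} - \frac{2725440}{-488396} = \frac{424115}{-1244 + \left(20 - -165\right)} - \frac{2725440}{-488396} = \frac{424115}{-1244 + \left(20 + 165\right)} - - \frac{681360}{122099} = \frac{424115}{-1244 + 185} + \frac{681360}{122099} = \frac{424115}{-1059} + \frac{681360}{122099} = 424115 \left(- \frac{1}{1059}\right) + \frac{681360}{122099} = - \frac{424115}{1059} + \frac{681360}{122099} = - \frac{51062457145}{129302841}$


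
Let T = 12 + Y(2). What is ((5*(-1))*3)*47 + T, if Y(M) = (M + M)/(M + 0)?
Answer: -691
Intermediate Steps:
Y(M) = 2 (Y(M) = (2*M)/M = 2)
T = 14 (T = 12 + 2 = 14)
((5*(-1))*3)*47 + T = ((5*(-1))*3)*47 + 14 = -5*3*47 + 14 = -15*47 + 14 = -705 + 14 = -691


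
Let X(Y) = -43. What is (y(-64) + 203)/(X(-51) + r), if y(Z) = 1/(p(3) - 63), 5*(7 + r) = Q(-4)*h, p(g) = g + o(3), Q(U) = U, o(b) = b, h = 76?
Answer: -28925/15789 ≈ -1.8320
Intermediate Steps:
p(g) = 3 + g (p(g) = g + 3 = 3 + g)
r = -339/5 (r = -7 + (-4*76)/5 = -7 + (⅕)*(-304) = -7 - 304/5 = -339/5 ≈ -67.800)
y(Z) = -1/57 (y(Z) = 1/((3 + 3) - 63) = 1/(6 - 63) = 1/(-57) = -1/57)
(y(-64) + 203)/(X(-51) + r) = (-1/57 + 203)/(-43 - 339/5) = 11570/(57*(-554/5)) = (11570/57)*(-5/554) = -28925/15789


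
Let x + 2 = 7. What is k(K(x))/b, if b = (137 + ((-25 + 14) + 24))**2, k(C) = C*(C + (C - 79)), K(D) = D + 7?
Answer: -11/375 ≈ -0.029333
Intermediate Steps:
x = 5 (x = -2 + 7 = 5)
K(D) = 7 + D
k(C) = C*(-79 + 2*C) (k(C) = C*(C + (-79 + C)) = C*(-79 + 2*C))
b = 22500 (b = (137 + (-11 + 24))**2 = (137 + 13)**2 = 150**2 = 22500)
k(K(x))/b = ((7 + 5)*(-79 + 2*(7 + 5)))/22500 = (12*(-79 + 2*12))*(1/22500) = (12*(-79 + 24))*(1/22500) = (12*(-55))*(1/22500) = -660*1/22500 = -11/375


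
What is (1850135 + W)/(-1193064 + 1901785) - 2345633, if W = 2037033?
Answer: -1662395478225/708721 ≈ -2.3456e+6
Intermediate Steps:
(1850135 + W)/(-1193064 + 1901785) - 2345633 = (1850135 + 2037033)/(-1193064 + 1901785) - 2345633 = 3887168/708721 - 2345633 = -1662395478225/708721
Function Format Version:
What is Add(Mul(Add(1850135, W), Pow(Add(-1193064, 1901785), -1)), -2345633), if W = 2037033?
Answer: Rational(-1662395478225, 708721) ≈ -2.3456e+6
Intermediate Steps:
Add(Mul(Add(1850135, W), Pow(Add(-1193064, 1901785), -1)), -2345633) = Add(Mul(Add(1850135, 2037033), Pow(Add(-1193064, 1901785), -1)), -2345633) = Add(Mul(3887168, Pow(708721, -1)), -2345633) = Add(Mul(3887168, Rational(1, 708721)), -2345633) = Add(Rational(3887168, 708721), -2345633) = Rational(-1662395478225, 708721)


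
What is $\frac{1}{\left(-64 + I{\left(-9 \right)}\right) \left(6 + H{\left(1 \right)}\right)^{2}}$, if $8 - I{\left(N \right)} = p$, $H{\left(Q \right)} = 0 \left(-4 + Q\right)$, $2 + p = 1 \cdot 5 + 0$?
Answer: $- \frac{1}{2124} \approx -0.00047081$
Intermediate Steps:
$p = 3$ ($p = -2 + \left(1 \cdot 5 + 0\right) = -2 + \left(5 + 0\right) = -2 + 5 = 3$)
$H{\left(Q \right)} = 0$
$I{\left(N \right)} = 5$ ($I{\left(N \right)} = 8 - 3 = 5$)
$\frac{1}{\left(-64 + I{\left(-9 \right)}\right) \left(6 + H{\left(1 \right)}\right)^{2}} = \frac{1}{\left(-64 + 5\right) \left(6 + 0\right)^{2}} = \frac{1}{\left(-59\right) 6^{2}} = \frac{1}{\left(-59\right) 36} = \frac{1}{-2124} = - \frac{1}{2124}$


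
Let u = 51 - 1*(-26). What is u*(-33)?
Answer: -2541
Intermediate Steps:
u = 77 (u = 51 + 26 = 77)
u*(-33) = 77*(-33) = -2541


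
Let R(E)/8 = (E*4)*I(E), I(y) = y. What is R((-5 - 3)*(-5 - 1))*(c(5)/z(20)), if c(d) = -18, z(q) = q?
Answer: -331776/5 ≈ -66355.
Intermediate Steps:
R(E) = 32*E² (R(E) = 8*((E*4)*E) = 8*((4*E)*E) = 8*(4*E²) = 32*E²)
R((-5 - 3)*(-5 - 1))*(c(5)/z(20)) = (32*((-5 - 3)*(-5 - 1))²)*(-18/20) = (32*(-8*(-6))²)*(-18*1/20) = (32*48²)*(-9/10) = (32*2304)*(-9/10) = 73728*(-9/10) = -331776/5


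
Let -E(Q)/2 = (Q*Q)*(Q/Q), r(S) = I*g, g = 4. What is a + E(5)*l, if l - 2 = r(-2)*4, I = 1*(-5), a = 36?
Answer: 3936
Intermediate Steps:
I = -5
r(S) = -20 (r(S) = -5*4 = -20)
l = -78 (l = 2 - 20*4 = 2 - 80 = -78)
E(Q) = -2*Q**2 (E(Q) = -2*Q*Q*Q/Q = -2*Q**2)
a + E(5)*l = 36 - 2*5**2*(-78) = 36 - 2*25*(-78) = 36 - 50*(-78) = 36 + 3900 = 3936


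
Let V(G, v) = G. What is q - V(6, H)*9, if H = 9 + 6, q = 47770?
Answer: 47716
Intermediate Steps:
H = 15
q - V(6, H)*9 = 47770 - 6*9 = 47770 - 1*54 = 47770 - 54 = 47716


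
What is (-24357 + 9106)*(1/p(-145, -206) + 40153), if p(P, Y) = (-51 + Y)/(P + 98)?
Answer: -157380681368/257 ≈ -6.1238e+8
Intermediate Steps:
p(P, Y) = (-51 + Y)/(98 + P)
(-24357 + 9106)*(1/p(-145, -206) + 40153) = (-24357 + 9106)*(1/((-51 - 206)/(98 - 145)) + 40153) = -15251*(1/(-257/(-47)) + 40153) = -15251*(1/(-1/47*(-257)) + 40153) = -15251*(1/(257/47) + 40153) = -15251*(47/257 + 40153) = -15251*10319368/257 = -157380681368/257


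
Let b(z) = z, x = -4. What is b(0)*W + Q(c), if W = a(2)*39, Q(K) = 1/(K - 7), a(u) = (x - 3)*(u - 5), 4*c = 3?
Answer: -4/25 ≈ -0.16000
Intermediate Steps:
c = ¾ (c = (¼)*3 = ¾ ≈ 0.75000)
a(u) = 35 - 7*u (a(u) = (-4 - 3)*(u - 5) = -7*(-5 + u) = 35 - 7*u)
Q(K) = 1/(-7 + K)
W = 819 (W = (35 - 7*2)*39 = (35 - 14)*39 = 21*39 = 819)
b(0)*W + Q(c) = 0*819 + 1/(-7 + ¾) = 0 + 1/(-25/4) = 0 - 4/25 = -4/25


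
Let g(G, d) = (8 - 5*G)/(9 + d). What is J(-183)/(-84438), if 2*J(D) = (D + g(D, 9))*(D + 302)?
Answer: 282149/3039768 ≈ 0.092819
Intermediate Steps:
g(G, d) = (8 - 5*G)/(9 + d)
J(D) = (302 + D)*(4/9 + 13*D/18)/2 (J(D) = ((D + (8 - 5*D)/(9 + 9))*(D + 302))/2 = ((D + (8 - 5*D)/18)*(302 + D))/2 = ((D + (4/9 - 5*D/18))*(302 + D))/2 = ((4/9 + 13*D/18)*(302 + D))/2 = ((302 + D)*(4/9 + 13*D/18))/2 = (302 + D)*(4/9 + 13*D/18)/2)
J(-183)/(-84438) = (604/9 + (13/36)*(-183)**2 + (1967/18)*(-183))/(-84438) = (604/9 + (13/36)*33489 - 119987/6)*(-1/84438) = (604/9 + 48373/4 - 119987/6)*(-1/84438) = -282149/36*(-1/84438) = 282149/3039768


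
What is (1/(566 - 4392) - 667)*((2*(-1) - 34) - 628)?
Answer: 847245076/1913 ≈ 4.4289e+5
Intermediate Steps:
(1/(566 - 4392) - 667)*((2*(-1) - 34) - 628) = (1/(-3826) - 667)*((-2 - 34) - 628) = (-1/3826 - 667)*(-36 - 628) = -2551943/3826*(-664) = 847245076/1913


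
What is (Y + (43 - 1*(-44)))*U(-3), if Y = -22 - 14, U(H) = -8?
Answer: -408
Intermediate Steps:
Y = -36
(Y + (43 - 1*(-44)))*U(-3) = (-36 + (43 - 1*(-44)))*(-8) = (-36 + (43 + 44))*(-8) = (-36 + 87)*(-8) = 51*(-8) = -408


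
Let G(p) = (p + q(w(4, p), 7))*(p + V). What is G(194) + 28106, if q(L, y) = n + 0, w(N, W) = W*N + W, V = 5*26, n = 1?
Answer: 91286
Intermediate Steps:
V = 130
w(N, W) = W + N*W (w(N, W) = N*W + W = W + N*W)
q(L, y) = 1 (q(L, y) = 1 + 0 = 1)
G(p) = (1 + p)*(130 + p) (G(p) = (p + 1)*(p + 130) = (1 + p)*(130 + p))
G(194) + 28106 = (130 + 194² + 131*194) + 28106 = (130 + 37636 + 25414) + 28106 = 63180 + 28106 = 91286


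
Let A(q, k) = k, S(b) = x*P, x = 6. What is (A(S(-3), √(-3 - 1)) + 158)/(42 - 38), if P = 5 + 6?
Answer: 79/2 + I/2 ≈ 39.5 + 0.5*I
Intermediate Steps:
P = 11
S(b) = 66 (S(b) = 6*11 = 66)
(A(S(-3), √(-3 - 1)) + 158)/(42 - 38) = (√(-3 - 1) + 158)/(42 - 38) = (√(-4) + 158)/4 = (2*I + 158)/4 = (158 + 2*I)/4 = 79/2 + I/2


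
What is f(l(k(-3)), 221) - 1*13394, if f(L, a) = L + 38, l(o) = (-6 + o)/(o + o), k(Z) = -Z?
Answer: -26713/2 ≈ -13357.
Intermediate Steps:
l(o) = (-6 + o)/(2*o) (l(o) = (-6 + o)/((2*o)) = (-6 + o)*(1/(2*o)) = (-6 + o)/(2*o))
f(L, a) = 38 + L
f(l(k(-3)), 221) - 1*13394 = (38 + (-6 - 1*(-3))/(2*((-1*(-3))))) - 1*13394 = (38 + (½)*(-6 + 3)/3) - 13394 = (38 + (½)*(⅓)*(-3)) - 13394 = (38 - ½) - 13394 = 75/2 - 13394 = -26713/2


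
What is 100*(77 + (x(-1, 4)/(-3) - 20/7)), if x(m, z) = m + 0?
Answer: 156400/21 ≈ 7447.6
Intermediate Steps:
x(m, z) = m
100*(77 + (x(-1, 4)/(-3) - 20/7)) = 100*(77 + (-1/(-3) - 20/7)) = 100*(77 + (-1*(-⅓) - 20*⅐)) = 100*(77 + (⅓ - 20/7)) = 100*(77 - 53/21) = 100*(1564/21) = 156400/21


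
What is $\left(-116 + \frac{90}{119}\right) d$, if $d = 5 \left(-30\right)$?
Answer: $\frac{2057100}{119} \approx 17287.0$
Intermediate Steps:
$d = -150$
$\left(-116 + \frac{90}{119}\right) d = \left(-116 + \frac{90}{119}\right) \left(-150\right) = \left(- \frac{13714}{119}\right) \left(-150\right) = \frac{2057100}{119}$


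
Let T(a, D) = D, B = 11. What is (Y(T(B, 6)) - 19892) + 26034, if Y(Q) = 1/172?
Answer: 1056425/172 ≈ 6142.0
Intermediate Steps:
Y(Q) = 1/172
(Y(T(B, 6)) - 19892) + 26034 = (1/172 - 19892) + 26034 = -3421423/172 + 26034 = 1056425/172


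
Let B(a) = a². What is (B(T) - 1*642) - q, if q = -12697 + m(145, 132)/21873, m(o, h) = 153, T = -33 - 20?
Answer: 108373373/7291 ≈ 14864.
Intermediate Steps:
T = -53
q = -92573776/7291 (q = -12697 + 153/21873 = -12697 + 153*(1/21873) = -12697 + 51/7291 = -92573776/7291 ≈ -12697.)
(B(T) - 1*642) - q = ((-53)² - 1*642) - 1*(-92573776/7291) = (2809 - 642) + 92573776/7291 = 2167 + 92573776/7291 = 108373373/7291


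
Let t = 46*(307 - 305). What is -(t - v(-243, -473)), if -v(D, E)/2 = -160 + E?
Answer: 1174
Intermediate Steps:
v(D, E) = 320 - 2*E (v(D, E) = -2*(-160 + E) = 320 - 2*E)
t = 92 (t = 46*2 = 92)
-(t - v(-243, -473)) = -(92 - (320 - 2*(-473))) = -(92 - (320 + 946)) = -(92 - 1*1266) = -(92 - 1266) = -1*(-1174) = 1174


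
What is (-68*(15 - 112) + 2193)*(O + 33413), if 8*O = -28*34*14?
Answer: 279024383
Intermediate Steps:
O = -1666 (O = (-28*34*14)/8 = (-952*14)/8 = (⅛)*(-13328) = -1666)
(-68*(15 - 112) + 2193)*(O + 33413) = (-68*(15 - 112) + 2193)*(-1666 + 33413) = (-68*(-97) + 2193)*31747 = (6596 + 2193)*31747 = 8789*31747 = 279024383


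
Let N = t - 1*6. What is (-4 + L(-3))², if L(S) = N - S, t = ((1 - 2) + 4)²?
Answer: 4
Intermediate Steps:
t = 9 (t = (-1 + 4)² = 3² = 9)
N = 3 (N = 9 - 1*6 = 9 - 6 = 3)
L(S) = 3 - S
(-4 + L(-3))² = (-4 + (3 - 1*(-3)))² = (-4 + (3 + 3))² = (-4 + 6)² = 2² = 4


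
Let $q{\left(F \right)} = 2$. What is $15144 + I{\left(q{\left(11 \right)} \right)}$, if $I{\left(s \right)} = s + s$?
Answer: $15148$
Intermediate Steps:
$I{\left(s \right)} = 2 s$
$15144 + I{\left(q{\left(11 \right)} \right)} = 15144 + 2 \cdot 2 = 15144 + 4 = 15148$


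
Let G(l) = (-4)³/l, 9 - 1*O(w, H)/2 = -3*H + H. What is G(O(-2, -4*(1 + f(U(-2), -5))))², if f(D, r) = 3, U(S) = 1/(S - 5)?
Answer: 1024/529 ≈ 1.9357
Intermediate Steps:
U(S) = 1/(-5 + S)
O(w, H) = 18 + 4*H (O(w, H) = 18 - 2*(-3*H + H) = 18 - (-4)*H = 18 + 4*H)
G(l) = -64/l
G(O(-2, -4*(1 + f(U(-2), -5))))² = (-64/(18 + 4*(-4*(1 + 3))))² = (-64/(18 + 4*(-4*4)))² = (-64/(18 + 4*(-16)))² = (-64/(18 - 64))² = (-64/(-46))² = (-64*(-1/46))² = (32/23)² = 1024/529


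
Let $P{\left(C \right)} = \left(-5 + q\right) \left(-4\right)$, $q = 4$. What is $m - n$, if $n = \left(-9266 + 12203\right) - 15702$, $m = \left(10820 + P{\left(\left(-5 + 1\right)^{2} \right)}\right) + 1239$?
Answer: $24828$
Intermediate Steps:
$P{\left(C \right)} = 4$ ($P{\left(C \right)} = \left(-5 + 4\right) \left(-4\right) = \left(-1\right) \left(-4\right) = 4$)
$m = 12063$ ($m = \left(10820 + 4\right) + 1239 = 10824 + 1239 = 12063$)
$n = -12765$ ($n = 2937 - 15702 = -12765$)
$m - n = 12063 - -12765 = 12063 + 12765 = 24828$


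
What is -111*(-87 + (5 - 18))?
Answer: 11100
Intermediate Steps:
-111*(-87 + (5 - 18)) = -111*(-87 - 13) = -111*(-100) = 11100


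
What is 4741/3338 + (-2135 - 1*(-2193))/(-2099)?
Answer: 9757755/7006462 ≈ 1.3927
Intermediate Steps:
4741/3338 + (-2135 - 1*(-2193))/(-2099) = 4741*(1/3338) + (-2135 + 2193)*(-1/2099) = 4741/3338 + 58*(-1/2099) = 4741/3338 - 58/2099 = 9757755/7006462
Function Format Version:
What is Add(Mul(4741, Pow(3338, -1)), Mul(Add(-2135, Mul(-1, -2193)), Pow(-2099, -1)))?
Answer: Rational(9757755, 7006462) ≈ 1.3927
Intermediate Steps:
Add(Mul(4741, Pow(3338, -1)), Mul(Add(-2135, Mul(-1, -2193)), Pow(-2099, -1))) = Add(Mul(4741, Rational(1, 3338)), Mul(Add(-2135, 2193), Rational(-1, 2099))) = Add(Rational(4741, 3338), Mul(58, Rational(-1, 2099))) = Add(Rational(4741, 3338), Rational(-58, 2099)) = Rational(9757755, 7006462)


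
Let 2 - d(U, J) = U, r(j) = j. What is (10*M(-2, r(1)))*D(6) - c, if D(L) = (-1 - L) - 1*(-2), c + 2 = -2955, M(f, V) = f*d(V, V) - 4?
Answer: 3257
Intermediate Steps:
d(U, J) = 2 - U
M(f, V) = -4 + f*(2 - V) (M(f, V) = f*(2 - V) - 4 = -4 + f*(2 - V))
c = -2957 (c = -2 - 2955 = -2957)
D(L) = 1 - L (D(L) = (-1 - L) + 2 = 1 - L)
(10*M(-2, r(1)))*D(6) - c = (10*(-4 - 1*(-2)*(-2 + 1)))*(1 - 1*6) - 1*(-2957) = (10*(-4 - 1*(-2)*(-1)))*(1 - 6) + 2957 = (10*(-4 - 2))*(-5) + 2957 = (10*(-6))*(-5) + 2957 = -60*(-5) + 2957 = 300 + 2957 = 3257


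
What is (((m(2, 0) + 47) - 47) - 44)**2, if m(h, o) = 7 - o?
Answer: 1369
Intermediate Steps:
(((m(2, 0) + 47) - 47) - 44)**2 = ((((7 - 1*0) + 47) - 47) - 44)**2 = ((((7 + 0) + 47) - 47) - 44)**2 = (((7 + 47) - 47) - 44)**2 = ((54 - 47) - 44)**2 = (7 - 44)**2 = (-37)**2 = 1369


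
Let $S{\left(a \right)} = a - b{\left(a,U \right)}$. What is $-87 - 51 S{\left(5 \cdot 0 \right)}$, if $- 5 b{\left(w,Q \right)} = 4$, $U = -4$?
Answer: $- \frac{639}{5} \approx -127.8$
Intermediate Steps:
$b{\left(w,Q \right)} = - \frac{4}{5}$ ($b{\left(w,Q \right)} = \left(- \frac{1}{5}\right) 4 = - \frac{4}{5}$)
$S{\left(a \right)} = \frac{4}{5} + a$ ($S{\left(a \right)} = a - - \frac{4}{5} = a + \frac{4}{5} = \frac{4}{5} + a$)
$-87 - 51 S{\left(5 \cdot 0 \right)} = -87 - 51 \left(\frac{4}{5} + 5 \cdot 0\right) = -87 - 51 \left(\frac{4}{5} + 0\right) = -87 - \frac{204}{5} = - \frac{639}{5}$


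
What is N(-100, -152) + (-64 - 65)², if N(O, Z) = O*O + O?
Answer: 26541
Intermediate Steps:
N(O, Z) = O + O² (N(O, Z) = O² + O = O + O²)
N(-100, -152) + (-64 - 65)² = -100*(1 - 100) + (-64 - 65)² = -100*(-99) + (-129)² = 9900 + 16641 = 26541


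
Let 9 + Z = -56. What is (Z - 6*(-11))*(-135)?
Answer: -135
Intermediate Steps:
Z = -65 (Z = -9 - 56 = -65)
(Z - 6*(-11))*(-135) = (-65 - 6*(-11))*(-135) = (-65 + 66)*(-135) = 1*(-135) = -135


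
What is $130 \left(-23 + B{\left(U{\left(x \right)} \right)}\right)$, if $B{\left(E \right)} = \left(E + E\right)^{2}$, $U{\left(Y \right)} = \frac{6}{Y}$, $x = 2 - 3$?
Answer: $15730$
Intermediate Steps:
$x = -1$
$B{\left(E \right)} = 4 E^{2}$ ($B{\left(E \right)} = \left(2 E\right)^{2} = 4 E^{2}$)
$130 \left(-23 + B{\left(U{\left(x \right)} \right)}\right) = 130 \left(-23 + 4 \left(\frac{6}{-1}\right)^{2}\right) = 130 \left(-23 + 4 \left(6 \left(-1\right)\right)^{2}\right) = 130 \left(-23 + 4 \left(-6\right)^{2}\right) = 130 \left(-23 + 4 \cdot 36\right) = 130 \left(-23 + 144\right) = 130 \cdot 121 = 15730$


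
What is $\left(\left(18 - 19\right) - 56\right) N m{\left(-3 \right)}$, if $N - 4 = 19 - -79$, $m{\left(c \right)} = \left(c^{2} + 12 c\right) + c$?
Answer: $174420$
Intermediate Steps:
$m{\left(c \right)} = c^{2} + 13 c$
$N = 102$ ($N = 4 + \left(19 - -79\right) = 4 + \left(19 + 79\right) = 4 + 98 = 102$)
$\left(\left(18 - 19\right) - 56\right) N m{\left(-3 \right)} = \left(\left(18 - 19\right) - 56\right) 102 \left(- 3 \left(13 - 3\right)\right) = \left(-1 - 56\right) 102 \left(\left(-3\right) 10\right) = \left(-57\right) 102 \left(-30\right) = \left(-5814\right) \left(-30\right) = 174420$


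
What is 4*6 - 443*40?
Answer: -17696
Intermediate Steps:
4*6 - 443*40 = 24 - 17720 = -17696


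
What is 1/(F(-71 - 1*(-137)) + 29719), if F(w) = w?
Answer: 1/29785 ≈ 3.3574e-5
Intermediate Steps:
1/(F(-71 - 1*(-137)) + 29719) = 1/((-71 - 1*(-137)) + 29719) = 1/((-71 + 137) + 29719) = 1/(66 + 29719) = 1/29785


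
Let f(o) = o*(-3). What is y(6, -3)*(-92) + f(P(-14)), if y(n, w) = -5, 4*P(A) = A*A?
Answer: 313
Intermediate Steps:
P(A) = A²/4 (P(A) = (A*A)/4 = A²/4)
f(o) = -3*o
y(6, -3)*(-92) + f(P(-14)) = -5*(-92) - 3*(-14)²/4 = 460 - 3*196/4 = 460 - 3*49 = 460 - 147 = 313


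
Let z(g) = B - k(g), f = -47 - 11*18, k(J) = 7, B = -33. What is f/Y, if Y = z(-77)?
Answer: 49/8 ≈ 6.1250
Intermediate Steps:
f = -245 (f = -47 - 198 = -245)
z(g) = -40 (z(g) = -33 - 1*7 = -33 - 7 = -40)
Y = -40
f/Y = -245/(-40) = -245*(-1/40) = 49/8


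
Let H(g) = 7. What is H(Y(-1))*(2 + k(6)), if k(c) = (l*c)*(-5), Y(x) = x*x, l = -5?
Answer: 1064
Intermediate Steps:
Y(x) = x**2
k(c) = 25*c (k(c) = -5*c*(-5) = 25*c)
H(Y(-1))*(2 + k(6)) = 7*(2 + 25*6) = 7*(2 + 150) = 7*152 = 1064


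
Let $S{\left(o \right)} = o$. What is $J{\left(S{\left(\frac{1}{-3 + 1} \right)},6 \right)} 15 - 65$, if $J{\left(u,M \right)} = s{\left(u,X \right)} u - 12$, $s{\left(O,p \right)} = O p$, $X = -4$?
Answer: $-260$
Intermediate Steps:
$J{\left(u,M \right)} = -12 - 4 u^{2}$ ($J{\left(u,M \right)} = u \left(-4\right) u - 12 = - 4 u u - 12 = - 4 u^{2} - 12 = -12 - 4 u^{2}$)
$J{\left(S{\left(\frac{1}{-3 + 1} \right)},6 \right)} 15 - 65 = \left(-12 - 4 \left(\frac{1}{-3 + 1}\right)^{2}\right) 15 - 65 = \left(-12 - 4 \left(\frac{1}{-2}\right)^{2}\right) 15 - 65 = \left(-12 - 4 \left(- \frac{1}{2}\right)^{2}\right) 15 - 65 = \left(-12 - 1\right) 15 - 65 = \left(-13\right) 15 - 65 = -195 - 65 = -260$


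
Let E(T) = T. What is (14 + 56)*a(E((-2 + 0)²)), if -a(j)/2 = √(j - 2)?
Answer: -140*√2 ≈ -197.99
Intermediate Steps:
a(j) = -2*√(-2 + j) (a(j) = -2*√(j - 2) = -2*√(-2 + j))
(14 + 56)*a(E((-2 + 0)²)) = (14 + 56)*(-2*√(-2 + (-2 + 0)²)) = 70*(-2*√(-2 + (-2)²)) = 70*(-2*√(-2 + 4)) = 70*(-2*√2) = -140*√2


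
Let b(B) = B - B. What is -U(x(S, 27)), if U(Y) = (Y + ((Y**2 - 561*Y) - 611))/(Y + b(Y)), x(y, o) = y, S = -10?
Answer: 5089/10 ≈ 508.90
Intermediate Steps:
b(B) = 0
U(Y) = (-611 + Y**2 - 560*Y)/Y (U(Y) = (Y + ((Y**2 - 561*Y) - 611))/(Y + 0) = (Y + (-611 + Y**2 - 561*Y))/Y = (-611 + Y**2 - 560*Y)/Y)
-U(x(S, 27)) = -(-560 - 10 - 611/(-10)) = -(-560 - 10 - 611*(-1/10)) = -(-560 - 10 + 611/10) = -1*(-5089/10) = 5089/10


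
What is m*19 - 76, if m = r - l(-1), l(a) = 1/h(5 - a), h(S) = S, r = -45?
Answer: -5605/6 ≈ -934.17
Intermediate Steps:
l(a) = 1/(5 - a)
m = -271/6 (m = -45 - (-1)/(-5 - 1) = -45 - (-1)/(-6) = -45 - (-1)*(-1)/6 = -45 - 1*⅙ = -45 - ⅙ = -271/6 ≈ -45.167)
m*19 - 76 = -271/6*19 - 76 = -5149/6 - 76 = -5605/6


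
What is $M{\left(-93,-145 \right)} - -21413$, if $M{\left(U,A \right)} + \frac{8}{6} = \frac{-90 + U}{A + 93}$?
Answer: $\frac{3340769}{156} \approx 21415.0$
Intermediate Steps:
$M{\left(U,A \right)} = - \frac{4}{3} + \frac{-90 + U}{93 + A}$ ($M{\left(U,A \right)} = - \frac{4}{3} + \frac{-90 + U}{A + 93} = - \frac{4}{3} + \frac{-90 + U}{93 + A}$)
$M{\left(-93,-145 \right)} - -21413 = \frac{-214 - 93 - - \frac{580}{3}}{93 - 145} - -21413 = \frac{-214 - 93 + \frac{580}{3}}{-52} + 21413 = \left(- \frac{1}{52}\right) \left(- \frac{341}{3}\right) + 21413 = \frac{341}{156} + 21413 = \frac{3340769}{156}$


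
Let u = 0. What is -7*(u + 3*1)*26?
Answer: -546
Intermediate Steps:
-7*(u + 3*1)*26 = -7*(0 + 3*1)*26 = -7*(0 + 3)*26 = -7*3*26 = -21*26 = -546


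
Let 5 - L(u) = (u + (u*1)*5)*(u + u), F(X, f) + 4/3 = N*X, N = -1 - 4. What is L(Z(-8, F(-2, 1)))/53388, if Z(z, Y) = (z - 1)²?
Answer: -78727/53388 ≈ -1.4746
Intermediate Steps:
N = -5
F(X, f) = -4/3 - 5*X
Z(z, Y) = (-1 + z)²
L(u) = 5 - 12*u² (L(u) = 5 - (u + (u*1)*5)*(u + u) = 5 - (u + u*5)*2*u = 5 - (u + 5*u)*2*u = 5 - 6*u*2*u = 5 - 12*u²)
L(Z(-8, F(-2, 1)))/53388 = (5 - 12*(-1 - 8)⁴)/53388 = (5 - 12*((-9)²)²)*(1/53388) = (5 - 12*81²)*(1/53388) = (5 - 12*6561)*(1/53388) = (5 - 78732)*(1/53388) = -78727*1/53388 = -78727/53388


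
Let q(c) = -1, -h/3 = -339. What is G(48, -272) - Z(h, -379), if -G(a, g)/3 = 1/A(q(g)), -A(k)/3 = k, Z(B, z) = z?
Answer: 378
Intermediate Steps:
h = 1017 (h = -3*(-339) = 1017)
A(k) = -3*k
G(a, g) = -1 (G(a, g) = -3/((-3*(-1))) = -3/3 = -3*⅓ = -1)
G(48, -272) - Z(h, -379) = -1 - 1*(-379) = -1 + 379 = 378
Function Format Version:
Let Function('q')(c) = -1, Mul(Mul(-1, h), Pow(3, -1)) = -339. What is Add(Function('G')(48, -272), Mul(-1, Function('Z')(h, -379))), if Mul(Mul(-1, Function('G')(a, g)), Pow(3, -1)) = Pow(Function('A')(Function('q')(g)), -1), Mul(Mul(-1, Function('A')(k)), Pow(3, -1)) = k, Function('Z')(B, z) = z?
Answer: 378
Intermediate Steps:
h = 1017 (h = Mul(-3, -339) = 1017)
Function('A')(k) = Mul(-3, k)
Function('G')(a, g) = -1 (Function('G')(a, g) = Mul(-3, Pow(Mul(-3, -1), -1)) = Mul(-3, Pow(3, -1)) = Mul(-3, Rational(1, 3)) = -1)
Add(Function('G')(48, -272), Mul(-1, Function('Z')(h, -379))) = Add(-1, Mul(-1, -379)) = Add(-1, 379) = 378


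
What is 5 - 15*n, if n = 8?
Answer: -115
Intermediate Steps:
5 - 15*n = 5 - 15*8 = 5 - 120 = -115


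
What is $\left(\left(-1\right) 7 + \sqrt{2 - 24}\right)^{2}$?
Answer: $\left(7 - i \sqrt{22}\right)^{2} \approx 27.0 - 65.666 i$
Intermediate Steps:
$\left(\left(-1\right) 7 + \sqrt{2 - 24}\right)^{2} = \left(-7 + \sqrt{-22}\right)^{2} = \left(-7 + i \sqrt{22}\right)^{2}$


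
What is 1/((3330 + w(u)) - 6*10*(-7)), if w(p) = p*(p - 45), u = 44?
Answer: 1/3706 ≈ 0.00026983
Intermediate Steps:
w(p) = p*(-45 + p)
1/((3330 + w(u)) - 6*10*(-7)) = 1/((3330 + 44*(-45 + 44)) - 6*10*(-7)) = 1/((3330 + 44*(-1)) - 60*(-7)) = 1/((3330 - 44) + 420) = 1/(3286 + 420) = 1/3706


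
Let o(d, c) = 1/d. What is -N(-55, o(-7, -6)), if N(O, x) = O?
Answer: 55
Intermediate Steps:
-N(-55, o(-7, -6)) = -1*(-55) = 55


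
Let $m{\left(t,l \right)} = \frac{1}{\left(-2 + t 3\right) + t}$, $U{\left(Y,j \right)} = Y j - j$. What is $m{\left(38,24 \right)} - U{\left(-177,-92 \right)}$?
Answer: $- \frac{2456399}{150} \approx -16376.0$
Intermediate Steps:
$U{\left(Y,j \right)} = - j + Y j$
$m{\left(t,l \right)} = \frac{1}{-2 + 4 t}$ ($m{\left(t,l \right)} = \frac{1}{\left(-2 + 3 t\right) + t} = \frac{1}{-2 + 4 t}$)
$m{\left(38,24 \right)} - U{\left(-177,-92 \right)} = \frac{1}{2 \left(-1 + 2 \cdot 38\right)} - - 92 \left(-1 - 177\right) = \frac{1}{2 \left(-1 + 76\right)} - \left(-92\right) \left(-178\right) = \frac{1}{2 \cdot 75} - 16376 = \frac{1}{2} \cdot \frac{1}{75} - 16376 = \frac{1}{150} - 16376 = - \frac{2456399}{150}$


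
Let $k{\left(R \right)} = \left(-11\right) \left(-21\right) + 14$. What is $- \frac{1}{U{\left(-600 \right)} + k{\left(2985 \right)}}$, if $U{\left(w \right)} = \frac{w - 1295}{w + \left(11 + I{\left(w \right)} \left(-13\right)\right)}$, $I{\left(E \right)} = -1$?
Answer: $- \frac{576}{143015} \approx -0.0040275$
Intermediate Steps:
$k{\left(R \right)} = 245$ ($k{\left(R \right)} = 231 + 14 = 245$)
$U{\left(w \right)} = \frac{-1295 + w}{24 + w}$ ($U{\left(w \right)} = \frac{w - 1295}{w + \left(11 - -13\right)} = \frac{-1295 + w}{w + \left(11 + 13\right)} = \frac{-1295 + w}{w + 24} = \frac{-1295 + w}{24 + w}$)
$- \frac{1}{U{\left(-600 \right)} + k{\left(2985 \right)}} = - \frac{1}{\frac{-1295 - 600}{24 - 600} + 245} = - \frac{1}{\frac{1}{-576} \left(-1895\right) + 245} = - \frac{1}{\left(- \frac{1}{576}\right) \left(-1895\right) + 245} = - \frac{1}{\frac{1895}{576} + 245} = - \frac{1}{\frac{143015}{576}} = \left(-1\right) \frac{576}{143015} = - \frac{576}{143015}$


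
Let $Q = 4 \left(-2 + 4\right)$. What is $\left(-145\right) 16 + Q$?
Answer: $-2312$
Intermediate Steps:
$Q = 8$ ($Q = 4 \cdot 2 = 8$)
$\left(-145\right) 16 + Q = \left(-145\right) 16 + 8 = -2320 + 8 = -2312$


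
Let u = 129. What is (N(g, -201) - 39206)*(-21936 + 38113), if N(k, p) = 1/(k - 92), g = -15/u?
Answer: -2512207360593/3961 ≈ -6.3424e+8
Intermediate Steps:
g = -5/43 (g = -15/129 = -15*1/129 = -5/43 ≈ -0.11628)
N(k, p) = 1/(-92 + k)
(N(g, -201) - 39206)*(-21936 + 38113) = (1/(-92 - 5/43) - 39206)*(-21936 + 38113) = (1/(-3961/43) - 39206)*16177 = (-43/3961 - 39206)*16177 = -155295009/3961*16177 = -2512207360593/3961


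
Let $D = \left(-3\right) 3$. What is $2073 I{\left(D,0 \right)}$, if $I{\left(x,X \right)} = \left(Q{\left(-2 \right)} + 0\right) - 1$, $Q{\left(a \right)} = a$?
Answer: $-6219$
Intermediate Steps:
$D = -9$
$I{\left(x,X \right)} = -3$ ($I{\left(x,X \right)} = \left(-2 + 0\right) - 1 = -2 - 1 = -3$)
$2073 I{\left(D,0 \right)} = 2073 \left(-3\right) = -6219$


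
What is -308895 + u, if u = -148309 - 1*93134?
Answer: -550338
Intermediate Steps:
u = -241443 (u = -148309 - 93134 = -241443)
-308895 + u = -308895 - 241443 = -550338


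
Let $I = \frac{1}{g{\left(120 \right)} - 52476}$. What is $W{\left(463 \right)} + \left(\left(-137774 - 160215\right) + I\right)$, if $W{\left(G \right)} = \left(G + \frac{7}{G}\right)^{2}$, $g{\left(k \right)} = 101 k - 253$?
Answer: $- \frac{727816206364454}{8705310721} \approx -83606.0$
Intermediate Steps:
$g{\left(k \right)} = -253 + 101 k$
$I = - \frac{1}{40609}$ ($I = \frac{1}{\left(-253 + 101 \cdot 120\right) - 52476} = \frac{1}{\left(-253 + 12120\right) - 52476} = \frac{1}{11867 - 52476} = \frac{1}{-40609} = - \frac{1}{40609} \approx -2.4625 \cdot 10^{-5}$)
$W{\left(463 \right)} + \left(\left(-137774 - 160215\right) + I\right) = \frac{\left(7 + 463^{2}\right)^{2}}{214369} - \frac{12101035302}{40609} = \frac{\left(7 + 214369\right)^{2}}{214369} - \frac{12101035302}{40609} = \frac{214376^{2}}{214369} - \frac{12101035302}{40609} = \frac{1}{214369} \cdot 45957069376 - \frac{12101035302}{40609} = \frac{45957069376}{214369} - \frac{12101035302}{40609} = - \frac{727816206364454}{8705310721}$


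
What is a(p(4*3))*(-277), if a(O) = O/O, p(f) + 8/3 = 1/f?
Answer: -277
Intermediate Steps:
p(f) = -8/3 + 1/f
a(O) = 1
a(p(4*3))*(-277) = 1*(-277) = -277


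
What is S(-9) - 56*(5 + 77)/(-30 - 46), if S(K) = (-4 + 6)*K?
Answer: 806/19 ≈ 42.421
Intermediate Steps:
S(K) = 2*K
S(-9) - 56*(5 + 77)/(-30 - 46) = 2*(-9) - 56*(5 + 77)/(-30 - 46) = -18 - 4592/(-76) = -18 - 4592*(-1)/76 = -18 - 56*(-41/38) = -18 + 1148/19 = 806/19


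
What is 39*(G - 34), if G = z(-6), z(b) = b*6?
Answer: -2730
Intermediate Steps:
z(b) = 6*b
G = -36 (G = 6*(-6) = -36)
39*(G - 34) = 39*(-36 - 34) = 39*(-70) = -2730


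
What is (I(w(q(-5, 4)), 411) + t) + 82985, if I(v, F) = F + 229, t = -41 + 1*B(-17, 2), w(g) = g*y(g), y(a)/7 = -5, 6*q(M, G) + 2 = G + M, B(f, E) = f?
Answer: 83567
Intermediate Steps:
q(M, G) = -⅓ + G/6 + M/6 (q(M, G) = -⅓ + (G + M)/6 = -⅓ + (G/6 + M/6) = -⅓ + G/6 + M/6)
y(a) = -35 (y(a) = 7*(-5) = -35)
w(g) = -35*g (w(g) = g*(-35) = -35*g)
t = -58 (t = -41 + 1*(-17) = -41 - 17 = -58)
I(v, F) = 229 + F
(I(w(q(-5, 4)), 411) + t) + 82985 = ((229 + 411) - 58) + 82985 = (640 - 58) + 82985 = 582 + 82985 = 83567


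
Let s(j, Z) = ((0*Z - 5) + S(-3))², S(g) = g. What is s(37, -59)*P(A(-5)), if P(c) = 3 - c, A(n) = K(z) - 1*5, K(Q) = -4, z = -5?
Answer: 768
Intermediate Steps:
A(n) = -9 (A(n) = -4 - 1*5 = -4 - 5 = -9)
s(j, Z) = 64 (s(j, Z) = ((0*Z - 5) - 3)² = ((0 - 5) - 3)² = (-5 - 3)² = (-8)² = 64)
s(37, -59)*P(A(-5)) = 64*(3 - 1*(-9)) = 64*(3 + 9) = 64*12 = 768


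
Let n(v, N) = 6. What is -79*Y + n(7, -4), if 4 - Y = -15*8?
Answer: -9790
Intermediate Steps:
Y = 124 (Y = 4 - (-15)*8 = 4 - 1*(-120) = 4 + 120 = 124)
-79*Y + n(7, -4) = -79*124 + 6 = -9796 + 6 = -9790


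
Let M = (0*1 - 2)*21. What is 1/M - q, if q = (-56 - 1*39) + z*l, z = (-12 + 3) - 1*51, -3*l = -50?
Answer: 45989/42 ≈ 1095.0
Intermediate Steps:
l = 50/3 (l = -⅓*(-50) = 50/3 ≈ 16.667)
z = -60 (z = -9 - 51 = -60)
q = -1095 (q = (-56 - 1*39) - 60*50/3 = (-56 - 39) - 1000 = -95 - 1000 = -1095)
M = -42 (M = (0 - 2)*21 = -2*21 = -42)
1/M - q = 1/(-42) - 1*(-1095) = -1/42 + 1095 = 45989/42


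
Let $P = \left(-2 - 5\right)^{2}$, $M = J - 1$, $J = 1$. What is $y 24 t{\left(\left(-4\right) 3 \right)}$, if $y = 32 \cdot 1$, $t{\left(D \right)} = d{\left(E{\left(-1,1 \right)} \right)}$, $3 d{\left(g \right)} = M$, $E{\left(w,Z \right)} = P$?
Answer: $0$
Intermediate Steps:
$M = 0$ ($M = 1 - 1 = 0$)
$P = 49$ ($P = \left(-7\right)^{2} = 49$)
$E{\left(w,Z \right)} = 49$
$d{\left(g \right)} = 0$ ($d{\left(g \right)} = \frac{1}{3} \cdot 0 = 0$)
$t{\left(D \right)} = 0$
$y = 32$
$y 24 t{\left(\left(-4\right) 3 \right)} = 32 \cdot 24 \cdot 0 = 768 \cdot 0 = 0$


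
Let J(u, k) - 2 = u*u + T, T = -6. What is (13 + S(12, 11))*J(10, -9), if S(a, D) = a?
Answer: 2400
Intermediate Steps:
J(u, k) = -4 + u**2 (J(u, k) = 2 + (u*u - 6) = 2 + (u**2 - 6) = 2 + (-6 + u**2) = -4 + u**2)
(13 + S(12, 11))*J(10, -9) = (13 + 12)*(-4 + 10**2) = 25*(-4 + 100) = 25*96 = 2400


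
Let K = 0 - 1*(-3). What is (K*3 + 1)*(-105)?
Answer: -1050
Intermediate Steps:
K = 3 (K = 0 + 3 = 3)
(K*3 + 1)*(-105) = (3*3 + 1)*(-105) = (9 + 1)*(-105) = 10*(-105) = -1050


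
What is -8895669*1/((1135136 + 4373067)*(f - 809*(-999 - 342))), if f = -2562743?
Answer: 8895669/8140430000422 ≈ 1.0928e-6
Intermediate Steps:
-8895669*1/((1135136 + 4373067)*(f - 809*(-999 - 342))) = -8895669*1/((-2562743 - 809*(-999 - 342))*(1135136 + 4373067)) = -8895669*1/(5508203*(-2562743 - 809*(-1341))) = -8895669*1/(5508203*(-2562743 + 1084869)) = -8895669/(5508203*(-1477874)) = -8895669/(-8140430000422) = -8895669*(-1/8140430000422) = 8895669/8140430000422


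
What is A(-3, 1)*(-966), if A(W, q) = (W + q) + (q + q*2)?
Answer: -966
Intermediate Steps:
A(W, q) = W + 4*q (A(W, q) = (W + q) + (q + 2*q) = (W + q) + 3*q = W + 4*q)
A(-3, 1)*(-966) = (-3 + 4*1)*(-966) = (-3 + 4)*(-966) = 1*(-966) = -966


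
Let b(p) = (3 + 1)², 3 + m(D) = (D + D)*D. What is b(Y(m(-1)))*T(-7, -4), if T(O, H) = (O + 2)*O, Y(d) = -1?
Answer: 560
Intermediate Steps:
m(D) = -3 + 2*D² (m(D) = -3 + (D + D)*D = -3 + (2*D)*D = -3 + 2*D²)
T(O, H) = O*(2 + O) (T(O, H) = (2 + O)*O = O*(2 + O))
b(p) = 16 (b(p) = 4² = 16)
b(Y(m(-1)))*T(-7, -4) = 16*(-7*(2 - 7)) = 16*(-7*(-5)) = 16*35 = 560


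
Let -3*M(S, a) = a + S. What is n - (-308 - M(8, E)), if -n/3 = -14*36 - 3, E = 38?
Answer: 5441/3 ≈ 1813.7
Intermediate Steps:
n = 1521 (n = -3*(-14*36 - 3) = -3*(-504 - 3) = -3*(-507) = 1521)
M(S, a) = -S/3 - a/3 (M(S, a) = -(a + S)/3 = -(S + a)/3 = -S/3 - a/3)
n - (-308 - M(8, E)) = 1521 - (-308 - (-1/3*8 - 1/3*38)) = 1521 - (-308 - (-8/3 - 38/3)) = 1521 - (-308 - 1*(-46/3)) = 1521 - (-308 + 46/3) = 1521 - 1*(-878/3) = 1521 + 878/3 = 5441/3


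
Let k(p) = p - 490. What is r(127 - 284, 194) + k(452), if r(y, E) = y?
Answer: -195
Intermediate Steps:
k(p) = -490 + p
r(127 - 284, 194) + k(452) = (127 - 284) + (-490 + 452) = -157 - 38 = -195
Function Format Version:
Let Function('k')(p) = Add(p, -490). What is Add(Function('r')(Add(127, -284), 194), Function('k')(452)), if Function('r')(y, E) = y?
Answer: -195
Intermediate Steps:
Function('k')(p) = Add(-490, p)
Add(Function('r')(Add(127, -284), 194), Function('k')(452)) = Add(Add(127, -284), Add(-490, 452)) = Add(-157, -38) = -195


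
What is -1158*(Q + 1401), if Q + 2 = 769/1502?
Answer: -1217096793/751 ≈ -1.6206e+6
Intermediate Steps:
Q = -2235/1502 (Q = -2 + 769/1502 = -2235/1502 ≈ -1.4880)
-1158*(Q + 1401) = -1158*(-2235/1502 + 1401) = -1158*2102067/1502 = -1217096793/751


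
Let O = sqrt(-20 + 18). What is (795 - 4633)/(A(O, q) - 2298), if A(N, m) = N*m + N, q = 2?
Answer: 77366/46323 + 101*I*sqrt(2)/46323 ≈ 1.6701 + 0.0030835*I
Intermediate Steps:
O = I*sqrt(2) (O = sqrt(-2) = I*sqrt(2) ≈ 1.4142*I)
A(N, m) = N + N*m
(795 - 4633)/(A(O, q) - 2298) = (795 - 4633)/((I*sqrt(2))*(1 + 2) - 2298) = -3838/((I*sqrt(2))*3 - 2298) = -3838/(3*I*sqrt(2) - 2298) = -3838/(-2298 + 3*I*sqrt(2))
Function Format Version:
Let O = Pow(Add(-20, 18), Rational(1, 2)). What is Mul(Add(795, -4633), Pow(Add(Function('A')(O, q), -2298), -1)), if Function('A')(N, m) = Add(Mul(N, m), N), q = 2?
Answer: Add(Rational(77366, 46323), Mul(Rational(101, 46323), I, Pow(2, Rational(1, 2)))) ≈ Add(1.6701, Mul(0.0030835, I))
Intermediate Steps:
O = Mul(I, Pow(2, Rational(1, 2))) (O = Pow(-2, Rational(1, 2)) = Mul(I, Pow(2, Rational(1, 2))) ≈ Mul(1.4142, I))
Function('A')(N, m) = Add(N, Mul(N, m))
Mul(Add(795, -4633), Pow(Add(Function('A')(O, q), -2298), -1)) = Mul(Add(795, -4633), Pow(Add(Mul(Mul(I, Pow(2, Rational(1, 2))), Add(1, 2)), -2298), -1)) = Mul(-3838, Pow(Add(Mul(Mul(I, Pow(2, Rational(1, 2))), 3), -2298), -1)) = Mul(-3838, Pow(Add(Mul(3, I, Pow(2, Rational(1, 2))), -2298), -1)) = Mul(-3838, Pow(Add(-2298, Mul(3, I, Pow(2, Rational(1, 2)))), -1))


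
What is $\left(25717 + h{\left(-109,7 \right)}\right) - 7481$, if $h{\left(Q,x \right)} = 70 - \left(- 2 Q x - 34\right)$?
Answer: $16814$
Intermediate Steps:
$h{\left(Q,x \right)} = 104 + 2 Q x$ ($h{\left(Q,x \right)} = 70 - \left(- 2 Q x - 34\right) = 70 - \left(-34 - 2 Q x\right) = 70 + \left(34 + 2 Q x\right) = 104 + 2 Q x$)
$\left(25717 + h{\left(-109,7 \right)}\right) - 7481 = \left(25717 + \left(104 + 2 \left(-109\right) 7\right)\right) - 7481 = \left(25717 + \left(104 - 1526\right)\right) - 7481 = \left(25717 - 1422\right) - 7481 = 24295 - 7481 = 16814$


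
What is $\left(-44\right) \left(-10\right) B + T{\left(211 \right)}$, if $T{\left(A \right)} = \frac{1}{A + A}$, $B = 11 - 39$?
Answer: $- \frac{5199039}{422} \approx -12320.0$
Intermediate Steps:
$B = -28$
$T{\left(A \right)} = \frac{1}{2 A}$
$\left(-44\right) \left(-10\right) B + T{\left(211 \right)} = \left(-44\right) \left(-10\right) \left(-28\right) + \frac{1}{2 \cdot 211} = 440 \left(-28\right) + \frac{1}{2} \cdot \frac{1}{211} = -12320 + \frac{1}{422} = - \frac{5199039}{422}$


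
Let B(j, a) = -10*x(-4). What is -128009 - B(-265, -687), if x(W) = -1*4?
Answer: -128049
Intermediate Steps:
x(W) = -4
B(j, a) = 40 (B(j, a) = -10*(-4) = 40)
-128009 - B(-265, -687) = -128009 - 1*40 = -128009 - 40 = -128049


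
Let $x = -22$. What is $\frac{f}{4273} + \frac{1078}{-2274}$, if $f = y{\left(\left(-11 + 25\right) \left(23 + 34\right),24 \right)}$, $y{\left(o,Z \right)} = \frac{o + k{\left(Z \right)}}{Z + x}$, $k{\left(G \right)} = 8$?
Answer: $- \frac{1844936}{4858401} \approx -0.37974$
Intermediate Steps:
$y{\left(o,Z \right)} = \frac{8 + o}{-22 + Z}$ ($y{\left(o,Z \right)} = \frac{o + 8}{Z - 22} = \frac{8 + o}{-22 + Z}$)
$f = 403$ ($f = \frac{8 + \left(-11 + 25\right) \left(23 + 34\right)}{-22 + 24} = \frac{8 + 14 \cdot 57}{2} = \frac{8 + 798}{2} = \frac{1}{2} \cdot 806 = 403$)
$\frac{f}{4273} + \frac{1078}{-2274} = \frac{403}{4273} + \frac{1078}{-2274} = 403 \cdot \frac{1}{4273} + 1078 \left(- \frac{1}{2274}\right) = \frac{403}{4273} - \frac{539}{1137} = - \frac{1844936}{4858401}$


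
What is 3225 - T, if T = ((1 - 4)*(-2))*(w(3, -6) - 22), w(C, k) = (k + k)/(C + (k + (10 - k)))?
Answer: 43713/13 ≈ 3362.5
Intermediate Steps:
w(C, k) = 2*k/(10 + C) (w(C, k) = (2*k)/(C + 10) = (2*k)/(10 + C) = 2*k/(10 + C))
T = -1788/13 (T = ((1 - 4)*(-2))*(2*(-6)/(10 + 3) - 22) = (-3*(-2))*(2*(-6)/13 - 22) = 6*(2*(-6)*(1/13) - 22) = 6*(-12/13 - 22) = 6*(-298/13) = -1788/13 ≈ -137.54)
3225 - T = 3225 - 1*(-1788/13) = 3225 + 1788/13 = 43713/13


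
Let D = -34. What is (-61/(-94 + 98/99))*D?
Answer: -102663/4604 ≈ -22.299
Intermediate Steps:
(-61/(-94 + 98/99))*D = -61/(-94 + 98/99)*(-34) = -61/(-9208/99)*(-34) = -61*(-99/9208)*(-34) = (6039/9208)*(-34) = -102663/4604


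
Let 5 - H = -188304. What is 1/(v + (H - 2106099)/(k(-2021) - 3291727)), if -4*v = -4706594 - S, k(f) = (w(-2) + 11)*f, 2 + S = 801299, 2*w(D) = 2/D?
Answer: 5300716/7298944555953 ≈ 7.2623e-7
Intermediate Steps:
w(D) = 1/D (w(D) = (2/D)/2 = 1/D)
S = 801297 (S = -2 + 801299 = 801297)
H = 188309 (H = 5 - 1*(-188304) = 5 + 188304 = 188309)
k(f) = 21*f/2 (k(f) = (1/(-2) + 11)*f = (-1/2 + 11)*f = 21*f/2)
v = 5507891/4 (v = -(-4706594 - 1*801297)/4 = -(-4706594 - 801297)/4 = -1/4*(-5507891) = 5507891/4 ≈ 1.3770e+6)
1/(v + (H - 2106099)/(k(-2021) - 3291727)) = 1/(5507891/4 + (188309 - 2106099)/((21/2)*(-2021) - 3291727)) = 1/(5507891/4 - 1917790/(-42441/2 - 3291727)) = 1/(5507891/4 - 1917790/(-6625895/2)) = 1/(5507891/4 - 1917790*(-2/6625895)) = 1/(5507891/4 + 767116/1325179) = 1/(7298944555953/5300716) = 5300716/7298944555953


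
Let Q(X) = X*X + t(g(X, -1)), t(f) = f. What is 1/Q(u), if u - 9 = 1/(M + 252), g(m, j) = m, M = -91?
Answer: 25921/2335950 ≈ 0.011097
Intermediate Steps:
u = 1450/161 (u = 9 + 1/(-91 + 252) = 9 + 1/161 = 1450/161 ≈ 9.0062)
Q(X) = X + X² (Q(X) = X*X + X = X² + X = X + X²)
1/Q(u) = 1/(1450*(1 + 1450/161)/161) = 1/((1450/161)*(1611/161)) = 1/(2335950/25921) = 25921/2335950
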